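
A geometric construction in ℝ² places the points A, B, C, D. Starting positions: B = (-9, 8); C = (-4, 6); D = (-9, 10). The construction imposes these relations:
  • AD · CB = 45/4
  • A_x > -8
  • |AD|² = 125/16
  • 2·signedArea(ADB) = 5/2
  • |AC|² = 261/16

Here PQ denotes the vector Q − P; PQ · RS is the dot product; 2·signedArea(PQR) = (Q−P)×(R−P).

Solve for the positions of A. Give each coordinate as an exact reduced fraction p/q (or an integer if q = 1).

A = (-31/4, 15/2)

1. A_x = -31/4  [AD · CB = 45/4 ∩ 2·signedArea(ADB) = 5/2]
2. A_y = 15/2  [AD · CB = 45/4 ∩ 2·signedArea(ADB) = 5/2]
   → A = (-31/4, 15/2)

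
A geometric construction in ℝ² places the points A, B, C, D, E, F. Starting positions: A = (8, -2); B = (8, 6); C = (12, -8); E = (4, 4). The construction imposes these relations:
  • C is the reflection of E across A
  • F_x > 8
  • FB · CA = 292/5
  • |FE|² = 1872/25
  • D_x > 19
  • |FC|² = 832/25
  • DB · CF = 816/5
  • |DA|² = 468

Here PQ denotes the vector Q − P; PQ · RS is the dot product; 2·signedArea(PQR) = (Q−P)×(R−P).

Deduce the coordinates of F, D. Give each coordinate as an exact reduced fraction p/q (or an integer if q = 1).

1. F_x = 44/5  [line 4·x + -6·y + -272/5 = 0 ∩ |FE|² = 1872/25]
2. F_y = -16/5  [line 4·x + -6·y + -272/5 = 0 ∩ |FE|² = 1872/25]
   → F = (44/5, -16/5)
3. D_x = 20  [line 16/5·x + -24/5·y + -160 = 0 ∩ |DA|² = 468]
4. D_y = -20  [line 16/5·x + -24/5·y + -160 = 0 ∩ |DA|² = 468]
   → D = (20, -20)

D = (20, -20)
F = (44/5, -16/5)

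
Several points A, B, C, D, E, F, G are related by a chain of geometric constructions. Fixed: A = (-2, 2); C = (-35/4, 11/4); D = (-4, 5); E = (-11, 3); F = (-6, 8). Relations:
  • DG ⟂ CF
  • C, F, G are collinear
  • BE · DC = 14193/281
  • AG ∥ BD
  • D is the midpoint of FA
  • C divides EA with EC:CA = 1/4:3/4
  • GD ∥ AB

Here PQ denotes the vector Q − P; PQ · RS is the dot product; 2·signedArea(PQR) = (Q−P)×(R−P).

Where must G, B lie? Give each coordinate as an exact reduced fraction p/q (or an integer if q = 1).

1. G_x = -3823/562  [C, F, G are collinear ∩ DG ⟂ CF]
2. G_y = 3635/562  [C, F, G are collinear ∩ DG ⟂ CF]
   → G = (-3823/562, 3635/562)
3. B_x = 451/562  [AG ∥ BD ∩ GD ∥ AB]
4. B_y = 299/562  [AG ∥ BD ∩ GD ∥ AB]
   → B = (451/562, 299/562)

B = (451/562, 299/562)
G = (-3823/562, 3635/562)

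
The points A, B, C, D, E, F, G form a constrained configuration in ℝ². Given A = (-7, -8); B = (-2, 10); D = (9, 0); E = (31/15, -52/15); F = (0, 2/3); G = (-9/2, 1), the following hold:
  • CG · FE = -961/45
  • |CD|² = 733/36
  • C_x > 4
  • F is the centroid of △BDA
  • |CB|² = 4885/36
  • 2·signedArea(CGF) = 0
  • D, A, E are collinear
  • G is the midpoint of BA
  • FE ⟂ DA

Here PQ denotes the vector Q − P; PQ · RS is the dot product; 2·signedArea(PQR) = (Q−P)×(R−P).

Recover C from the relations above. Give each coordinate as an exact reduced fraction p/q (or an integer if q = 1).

C = (9/2, 1/3)

1. C_x = 9/2  [2·signedArea(CGF) = 0 ∩ CG · FE = -961/45]
2. C_y = 1/3  [2·signedArea(CGF) = 0 ∩ CG · FE = -961/45]
   → C = (9/2, 1/3)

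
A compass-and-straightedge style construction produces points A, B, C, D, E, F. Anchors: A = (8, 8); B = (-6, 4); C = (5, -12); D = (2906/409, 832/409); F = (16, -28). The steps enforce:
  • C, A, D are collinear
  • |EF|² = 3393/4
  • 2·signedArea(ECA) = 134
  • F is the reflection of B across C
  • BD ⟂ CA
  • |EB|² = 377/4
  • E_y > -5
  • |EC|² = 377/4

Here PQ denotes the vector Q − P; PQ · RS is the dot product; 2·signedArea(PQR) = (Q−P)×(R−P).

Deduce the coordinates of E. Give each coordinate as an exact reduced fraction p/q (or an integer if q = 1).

1. E_x = -1/2  [line -20·x + 3·y + 2 = 0 ∩ |EC|² = 377/4]
2. E_y = -4  [line -20·x + 3·y + 2 = 0 ∩ |EC|² = 377/4]
   → E = (-1/2, -4)

E = (-1/2, -4)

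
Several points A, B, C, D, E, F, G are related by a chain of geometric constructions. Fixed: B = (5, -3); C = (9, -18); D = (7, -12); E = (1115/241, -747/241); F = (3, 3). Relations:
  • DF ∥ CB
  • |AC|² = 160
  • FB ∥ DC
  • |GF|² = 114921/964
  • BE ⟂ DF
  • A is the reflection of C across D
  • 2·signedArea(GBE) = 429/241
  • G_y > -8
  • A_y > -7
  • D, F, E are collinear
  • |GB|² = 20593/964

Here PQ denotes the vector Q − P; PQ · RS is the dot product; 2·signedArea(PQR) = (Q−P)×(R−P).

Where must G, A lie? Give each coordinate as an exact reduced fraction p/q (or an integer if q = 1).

1. G_x = 1401/241  [line 24/241·x + -90/241·y + -819/241 = 0 ∩ |GF|² = 114921/964]
2. G_y = -3639/482  [line 24/241·x + -90/241·y + -819/241 = 0 ∩ |GF|² = 114921/964]
   → G = (1401/241, -3639/482)
3. A_x = 5  [A is the reflection of C across D]
4. A_y = -6  [A is the reflection of C across D]
   → A = (5, -6)

A = (5, -6)
G = (1401/241, -3639/482)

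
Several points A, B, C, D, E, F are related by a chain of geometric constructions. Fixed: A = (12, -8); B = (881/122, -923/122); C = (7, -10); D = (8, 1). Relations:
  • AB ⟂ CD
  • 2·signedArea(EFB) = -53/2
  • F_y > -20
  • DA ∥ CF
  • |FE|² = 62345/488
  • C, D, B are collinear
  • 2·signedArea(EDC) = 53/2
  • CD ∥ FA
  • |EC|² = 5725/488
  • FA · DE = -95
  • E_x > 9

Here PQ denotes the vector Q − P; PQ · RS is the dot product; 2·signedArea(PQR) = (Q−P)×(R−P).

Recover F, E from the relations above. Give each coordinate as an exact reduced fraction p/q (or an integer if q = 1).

E = (2345/244, -1899/244)
F = (11, -19)

1. F_x = 11  [CD ∥ FA ∩ DA ∥ CF]
2. F_y = -19  [CD ∥ FA ∩ DA ∥ CF]
   → F = (11, -19)
3. E_x = 2345/244  [2·signedArea(EDC) = 53/2 ∩ 2·signedArea(EFB) = -53/2]
4. E_y = -1899/244  [2·signedArea(EDC) = 53/2 ∩ 2·signedArea(EFB) = -53/2]
   → E = (2345/244, -1899/244)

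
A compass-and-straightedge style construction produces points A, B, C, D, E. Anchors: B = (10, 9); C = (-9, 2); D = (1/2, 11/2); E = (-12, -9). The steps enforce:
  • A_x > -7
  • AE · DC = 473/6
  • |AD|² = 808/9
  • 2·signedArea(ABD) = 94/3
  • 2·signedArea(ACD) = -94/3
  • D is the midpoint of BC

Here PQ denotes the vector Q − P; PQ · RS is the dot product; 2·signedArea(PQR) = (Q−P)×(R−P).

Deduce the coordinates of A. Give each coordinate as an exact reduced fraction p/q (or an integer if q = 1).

A = (-41/6, -1/2)

1. A_x = -41/6  [2·signedArea(ACD) = -94/3 ∩ AE · DC = 473/6]
2. A_y = -1/2  [2·signedArea(ACD) = -94/3 ∩ AE · DC = 473/6]
   → A = (-41/6, -1/2)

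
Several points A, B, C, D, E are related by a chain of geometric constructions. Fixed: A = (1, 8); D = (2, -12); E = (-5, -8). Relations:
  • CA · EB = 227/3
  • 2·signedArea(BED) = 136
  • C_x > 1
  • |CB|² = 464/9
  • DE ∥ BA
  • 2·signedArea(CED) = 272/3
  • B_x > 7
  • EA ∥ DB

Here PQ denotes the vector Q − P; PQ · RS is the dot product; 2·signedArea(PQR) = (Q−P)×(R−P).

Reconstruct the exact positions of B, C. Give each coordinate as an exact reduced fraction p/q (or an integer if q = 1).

1. B_x = 8  [DE ∥ BA ∩ EA ∥ DB]
2. B_y = 4  [DE ∥ BA ∩ EA ∥ DB]
   → B = (8, 4)
3. C_x = 4/3  [2·signedArea(CED) = 272/3 ∩ CA · EB = 227/3]
4. C_y = 4/3  [2·signedArea(CED) = 272/3 ∩ CA · EB = 227/3]
   → C = (4/3, 4/3)

B = (8, 4)
C = (4/3, 4/3)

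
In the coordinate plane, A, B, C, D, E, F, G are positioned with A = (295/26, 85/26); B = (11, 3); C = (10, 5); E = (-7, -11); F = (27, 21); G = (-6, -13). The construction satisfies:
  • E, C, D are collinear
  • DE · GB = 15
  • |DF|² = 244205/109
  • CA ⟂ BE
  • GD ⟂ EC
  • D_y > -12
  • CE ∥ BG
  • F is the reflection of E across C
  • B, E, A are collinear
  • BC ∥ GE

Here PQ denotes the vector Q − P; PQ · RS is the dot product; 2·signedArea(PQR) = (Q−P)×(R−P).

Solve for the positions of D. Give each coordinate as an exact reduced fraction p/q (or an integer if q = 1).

1. D_x = -814/109  [E, C, D are collinear ∩ GD ⟂ EC]
2. D_y = -1247/109  [E, C, D are collinear ∩ GD ⟂ EC]
   → D = (-814/109, -1247/109)

D = (-814/109, -1247/109)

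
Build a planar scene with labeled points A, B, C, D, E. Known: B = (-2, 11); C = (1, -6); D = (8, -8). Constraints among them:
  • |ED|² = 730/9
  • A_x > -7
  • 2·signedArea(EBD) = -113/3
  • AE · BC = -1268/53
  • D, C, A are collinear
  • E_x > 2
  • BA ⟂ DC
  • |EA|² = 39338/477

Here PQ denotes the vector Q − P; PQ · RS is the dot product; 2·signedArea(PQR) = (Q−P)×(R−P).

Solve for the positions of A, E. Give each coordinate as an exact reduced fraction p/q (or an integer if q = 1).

1. A_x = -332/53  [D, C, A are collinear ∩ BA ⟂ DC]
2. A_y = -208/53  [D, C, A are collinear ∩ BA ⟂ DC]
   → A = (-332/53, -208/53)
3. E_x = 7/3  [2·signedArea(EBD) = -113/3 ∩ AE · BC = -1268/53]
4. E_y = -1  [2·signedArea(EBD) = -113/3 ∩ AE · BC = -1268/53]
   → E = (7/3, -1)

A = (-332/53, -208/53)
E = (7/3, -1)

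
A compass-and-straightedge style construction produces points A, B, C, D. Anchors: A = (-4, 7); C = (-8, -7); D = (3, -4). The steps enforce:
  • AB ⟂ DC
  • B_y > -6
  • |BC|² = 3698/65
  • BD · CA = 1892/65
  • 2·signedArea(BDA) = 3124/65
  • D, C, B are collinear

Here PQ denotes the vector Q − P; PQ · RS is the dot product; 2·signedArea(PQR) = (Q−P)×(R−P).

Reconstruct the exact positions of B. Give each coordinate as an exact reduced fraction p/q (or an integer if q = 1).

1. B_x = -47/65  [D, C, B are collinear ∩ AB ⟂ DC]
2. B_y = -326/65  [D, C, B are collinear ∩ AB ⟂ DC]
   → B = (-47/65, -326/65)

B = (-47/65, -326/65)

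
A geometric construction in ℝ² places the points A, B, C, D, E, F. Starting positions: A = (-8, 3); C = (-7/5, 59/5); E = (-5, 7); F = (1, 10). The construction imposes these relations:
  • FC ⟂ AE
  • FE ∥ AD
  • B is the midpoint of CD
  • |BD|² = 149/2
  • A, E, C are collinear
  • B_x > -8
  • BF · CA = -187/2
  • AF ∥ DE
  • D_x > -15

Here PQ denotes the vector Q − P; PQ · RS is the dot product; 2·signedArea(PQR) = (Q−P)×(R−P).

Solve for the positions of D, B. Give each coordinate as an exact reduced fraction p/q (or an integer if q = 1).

B = (-77/10, 59/10)
D = (-14, 0)

1. D_x = -14  [AF ∥ DE ∩ FE ∥ AD]
2. D_y = 0  [AF ∥ DE ∩ FE ∥ AD]
   → D = (-14, 0)
3. B_x = -77/10  [B is the midpoint of CD]
4. B_y = 59/10  [B is the midpoint of CD]
   → B = (-77/10, 59/10)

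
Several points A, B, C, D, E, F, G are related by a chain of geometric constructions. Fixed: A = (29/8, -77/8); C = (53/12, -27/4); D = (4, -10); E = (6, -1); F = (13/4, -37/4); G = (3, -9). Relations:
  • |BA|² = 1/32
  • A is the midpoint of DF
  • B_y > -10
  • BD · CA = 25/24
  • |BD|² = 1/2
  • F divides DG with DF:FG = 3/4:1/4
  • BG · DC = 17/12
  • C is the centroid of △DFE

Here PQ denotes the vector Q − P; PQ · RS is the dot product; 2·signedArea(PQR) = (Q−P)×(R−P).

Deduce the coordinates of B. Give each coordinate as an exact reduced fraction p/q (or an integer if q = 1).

1. B_x = 7/2  [BD · CA = 25/24 ∩ BG · DC = 17/12]
2. B_y = -19/2  [BD · CA = 25/24 ∩ BG · DC = 17/12]
   → B = (7/2, -19/2)

B = (7/2, -19/2)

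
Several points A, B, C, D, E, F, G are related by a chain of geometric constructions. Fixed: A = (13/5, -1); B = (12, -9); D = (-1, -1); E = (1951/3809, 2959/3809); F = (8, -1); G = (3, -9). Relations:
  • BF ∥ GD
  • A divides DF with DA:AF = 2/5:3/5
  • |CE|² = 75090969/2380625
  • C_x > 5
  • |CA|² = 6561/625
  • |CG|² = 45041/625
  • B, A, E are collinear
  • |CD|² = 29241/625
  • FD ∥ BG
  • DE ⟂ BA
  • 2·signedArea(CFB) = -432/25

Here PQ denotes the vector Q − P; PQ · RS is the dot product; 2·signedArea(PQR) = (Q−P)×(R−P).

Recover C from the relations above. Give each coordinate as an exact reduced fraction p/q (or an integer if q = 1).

1. C_x = 146/25  [line 8·x + 4·y + -1068/25 = 0 ∩ |CE|² = 75090969/2380625]
2. C_y = -1  [line 8·x + 4·y + -1068/25 = 0 ∩ |CE|² = 75090969/2380625]
   → C = (146/25, -1)

C = (146/25, -1)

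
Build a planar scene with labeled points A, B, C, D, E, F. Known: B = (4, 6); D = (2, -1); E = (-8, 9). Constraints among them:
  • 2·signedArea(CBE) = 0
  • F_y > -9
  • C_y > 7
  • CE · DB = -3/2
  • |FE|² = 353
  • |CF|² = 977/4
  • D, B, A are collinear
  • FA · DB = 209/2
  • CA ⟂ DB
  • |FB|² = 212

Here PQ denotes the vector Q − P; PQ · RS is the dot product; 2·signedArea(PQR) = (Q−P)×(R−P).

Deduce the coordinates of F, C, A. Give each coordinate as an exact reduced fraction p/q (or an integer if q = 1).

1. C_x = -2  [2·signedArea(CBE) = 0 ∩ CE · DB = -3/2]
2. C_y = 15/2  [2·signedArea(CBE) = 0 ∩ CE · DB = -3/2]
   → C = (-2, 15/2)
3. A_x = 209/53  [D, B, A are collinear ∩ CA ⟂ DB]
4. A_y = 615/106  [D, B, A are collinear ∩ CA ⟂ DB]
   → A = (209/53, 615/106)
5. F_x = 0  [line -2·x + -7·y + -56 = 0 ∩ |FB|² = 212]
6. F_y = -8  [line -2·x + -7·y + -56 = 0 ∩ |FB|² = 212]
   → F = (0, -8)

A = (209/53, 615/106)
C = (-2, 15/2)
F = (0, -8)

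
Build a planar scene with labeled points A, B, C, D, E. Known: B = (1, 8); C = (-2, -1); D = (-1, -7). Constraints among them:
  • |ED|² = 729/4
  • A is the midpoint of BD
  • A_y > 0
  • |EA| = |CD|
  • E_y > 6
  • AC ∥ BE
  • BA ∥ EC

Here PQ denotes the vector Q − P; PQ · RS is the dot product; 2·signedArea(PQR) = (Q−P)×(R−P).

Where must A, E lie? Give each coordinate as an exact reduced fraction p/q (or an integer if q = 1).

A = (0, 1/2)
E = (-1, 13/2)

1. A_x = 0  [A is the midpoint of BD]
2. A_y = 1/2  [A is the midpoint of BD]
   → A = (0, 1/2)
3. E_x = -1  [BA ∥ EC ∩ AC ∥ BE]
4. E_y = 13/2  [BA ∥ EC ∩ AC ∥ BE]
   → E = (-1, 13/2)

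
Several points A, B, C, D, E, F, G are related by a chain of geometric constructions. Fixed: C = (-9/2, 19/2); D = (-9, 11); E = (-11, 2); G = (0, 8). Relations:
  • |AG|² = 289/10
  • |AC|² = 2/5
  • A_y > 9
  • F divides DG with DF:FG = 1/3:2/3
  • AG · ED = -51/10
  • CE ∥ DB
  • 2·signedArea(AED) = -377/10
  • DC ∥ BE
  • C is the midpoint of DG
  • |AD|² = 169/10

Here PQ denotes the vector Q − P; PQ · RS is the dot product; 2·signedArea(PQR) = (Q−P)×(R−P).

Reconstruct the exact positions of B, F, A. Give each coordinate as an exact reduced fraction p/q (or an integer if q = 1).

A = (-51/10, 97/10)
B = (-31/2, 7/2)
F = (-6, 10)

1. B_x = -31/2  [DC ∥ BE ∩ CE ∥ DB]
2. B_y = 7/2  [DC ∥ BE ∩ CE ∥ DB]
   → B = (-31/2, 7/2)
3. F_x = -6  [F divides DG with DF:FG = 1/3:2/3]
4. F_y = 10  [F divides DG with DF:FG = 1/3:2/3]
   → F = (-6, 10)
5. A_x = -51/10  [2·signedArea(AED) = -377/10 ∩ AG · ED = -51/10]
6. A_y = 97/10  [2·signedArea(AED) = -377/10 ∩ AG · ED = -51/10]
   → A = (-51/10, 97/10)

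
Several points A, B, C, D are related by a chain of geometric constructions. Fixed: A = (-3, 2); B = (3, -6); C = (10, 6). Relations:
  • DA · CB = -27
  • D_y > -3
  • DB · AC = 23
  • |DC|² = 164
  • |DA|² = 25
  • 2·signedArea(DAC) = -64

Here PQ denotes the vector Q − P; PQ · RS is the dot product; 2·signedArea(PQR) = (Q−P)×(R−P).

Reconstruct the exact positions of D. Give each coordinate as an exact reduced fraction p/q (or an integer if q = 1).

1. D_x = 0  [2·signedArea(DAC) = -64 ∩ DA · CB = -27]
2. D_y = -2  [2·signedArea(DAC) = -64 ∩ DA · CB = -27]
   → D = (0, -2)

D = (0, -2)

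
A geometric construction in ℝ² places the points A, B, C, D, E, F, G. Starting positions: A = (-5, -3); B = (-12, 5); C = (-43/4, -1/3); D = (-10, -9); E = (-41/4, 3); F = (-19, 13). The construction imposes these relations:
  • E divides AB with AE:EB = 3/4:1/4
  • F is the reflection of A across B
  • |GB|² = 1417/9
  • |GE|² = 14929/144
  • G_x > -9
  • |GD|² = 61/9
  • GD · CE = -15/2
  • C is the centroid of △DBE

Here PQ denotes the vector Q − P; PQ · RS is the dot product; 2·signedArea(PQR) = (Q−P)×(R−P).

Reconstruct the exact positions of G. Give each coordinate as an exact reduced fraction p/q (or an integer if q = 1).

G = (-25/3, -7)

1. G_x = -25/3  [line -1/2·x + -10/3·y + -55/2 = 0 ∩ |GE|² = 14929/144]
2. G_y = -7  [line -1/2·x + -10/3·y + -55/2 = 0 ∩ |GE|² = 14929/144]
   → G = (-25/3, -7)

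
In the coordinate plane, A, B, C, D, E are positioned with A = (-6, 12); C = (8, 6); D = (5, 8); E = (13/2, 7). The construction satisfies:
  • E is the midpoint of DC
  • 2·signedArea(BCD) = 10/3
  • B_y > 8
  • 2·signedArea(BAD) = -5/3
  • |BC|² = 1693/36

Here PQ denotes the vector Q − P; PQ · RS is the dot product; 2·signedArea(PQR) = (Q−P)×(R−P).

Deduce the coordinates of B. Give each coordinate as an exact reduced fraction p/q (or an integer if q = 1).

B = (11/6, 9)

1. B_x = 11/6  [2·signedArea(BAD) = -5/3 ∩ 2·signedArea(BCD) = 10/3]
2. B_y = 9  [2·signedArea(BAD) = -5/3 ∩ 2·signedArea(BCD) = 10/3]
   → B = (11/6, 9)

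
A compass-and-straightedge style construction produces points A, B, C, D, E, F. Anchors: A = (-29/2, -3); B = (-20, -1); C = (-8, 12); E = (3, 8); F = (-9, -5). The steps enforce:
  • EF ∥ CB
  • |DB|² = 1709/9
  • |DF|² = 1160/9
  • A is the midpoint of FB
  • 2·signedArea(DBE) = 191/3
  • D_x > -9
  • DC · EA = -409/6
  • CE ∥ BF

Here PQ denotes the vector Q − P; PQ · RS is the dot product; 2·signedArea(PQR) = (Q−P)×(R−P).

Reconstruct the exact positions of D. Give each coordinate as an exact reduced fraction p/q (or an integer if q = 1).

1. D_x = -25/3  [2·signedArea(DBE) = 191/3 ∩ DC · EA = -409/6]
2. D_y = 19/3  [2·signedArea(DBE) = 191/3 ∩ DC · EA = -409/6]
   → D = (-25/3, 19/3)

D = (-25/3, 19/3)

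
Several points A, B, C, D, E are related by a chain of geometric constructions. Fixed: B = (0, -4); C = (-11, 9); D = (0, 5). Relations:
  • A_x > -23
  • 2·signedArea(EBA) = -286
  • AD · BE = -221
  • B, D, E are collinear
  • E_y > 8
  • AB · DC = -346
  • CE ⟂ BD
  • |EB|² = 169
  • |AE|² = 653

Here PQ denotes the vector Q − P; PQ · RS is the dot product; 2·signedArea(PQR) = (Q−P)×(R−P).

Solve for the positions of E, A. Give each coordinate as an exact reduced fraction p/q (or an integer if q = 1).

A = (-22, 22)
E = (0, 9)

1. E_x = 0  [B, D, E are collinear ∩ CE ⟂ BD]
2. E_y = 9  [B, D, E are collinear ∩ CE ⟂ BD]
   → E = (0, 9)
3. A_x = -22  [AB · DC = -346 ∩ 2·signedArea(EBA) = -286]
4. A_y = 22  [AB · DC = -346 ∩ 2·signedArea(EBA) = -286]
   → A = (-22, 22)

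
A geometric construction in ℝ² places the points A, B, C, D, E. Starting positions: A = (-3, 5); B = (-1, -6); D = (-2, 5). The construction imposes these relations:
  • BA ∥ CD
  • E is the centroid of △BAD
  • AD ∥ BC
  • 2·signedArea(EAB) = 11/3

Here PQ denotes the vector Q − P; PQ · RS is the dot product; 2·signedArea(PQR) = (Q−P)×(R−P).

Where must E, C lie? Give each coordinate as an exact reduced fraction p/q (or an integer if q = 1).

C = (0, -6)
E = (-2, 4/3)

1. E_x = -2  [E is the centroid of △BAD]
2. E_y = 4/3  [E is the centroid of △BAD]
   → E = (-2, 4/3)
3. C_x = 0  [BA ∥ CD ∩ AD ∥ BC]
4. C_y = -6  [BA ∥ CD ∩ AD ∥ BC]
   → C = (0, -6)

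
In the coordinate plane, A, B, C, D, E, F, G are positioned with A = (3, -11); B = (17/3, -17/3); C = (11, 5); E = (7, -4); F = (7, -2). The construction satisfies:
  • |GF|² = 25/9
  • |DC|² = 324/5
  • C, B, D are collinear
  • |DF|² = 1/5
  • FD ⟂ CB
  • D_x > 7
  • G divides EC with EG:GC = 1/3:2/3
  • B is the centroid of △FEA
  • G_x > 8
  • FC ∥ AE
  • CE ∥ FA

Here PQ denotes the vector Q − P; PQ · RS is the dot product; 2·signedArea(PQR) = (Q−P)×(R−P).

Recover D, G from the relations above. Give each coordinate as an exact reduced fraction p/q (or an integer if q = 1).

D = (37/5, -11/5)
G = (25/3, -1)

1. D_x = 37/5  [C, B, D are collinear ∩ FD ⟂ CB]
2. D_y = -11/5  [C, B, D are collinear ∩ FD ⟂ CB]
   → D = (37/5, -11/5)
3. G_x = 25/3  [G divides EC with EG:GC = 1/3:2/3]
4. G_y = -1  [G divides EC with EG:GC = 1/3:2/3]
   → G = (25/3, -1)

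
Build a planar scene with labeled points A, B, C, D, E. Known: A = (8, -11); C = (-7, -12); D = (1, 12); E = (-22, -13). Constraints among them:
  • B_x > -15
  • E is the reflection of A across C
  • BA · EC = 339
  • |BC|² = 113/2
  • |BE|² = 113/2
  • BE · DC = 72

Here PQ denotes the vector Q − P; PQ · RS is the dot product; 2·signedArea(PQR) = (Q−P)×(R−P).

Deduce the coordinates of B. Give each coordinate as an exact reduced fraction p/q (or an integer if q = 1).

B = (-29/2, -25/2)

1. B_x = -29/2  [BE · DC = 72 ∩ BA · EC = 339]
2. B_y = -25/2  [BE · DC = 72 ∩ BA · EC = 339]
   → B = (-29/2, -25/2)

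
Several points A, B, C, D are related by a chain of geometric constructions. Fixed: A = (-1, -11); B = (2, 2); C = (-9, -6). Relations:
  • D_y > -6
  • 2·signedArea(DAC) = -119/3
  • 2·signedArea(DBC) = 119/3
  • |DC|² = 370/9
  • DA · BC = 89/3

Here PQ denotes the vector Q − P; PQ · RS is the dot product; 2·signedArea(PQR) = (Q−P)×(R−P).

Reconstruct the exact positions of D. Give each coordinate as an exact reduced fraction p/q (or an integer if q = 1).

D = (-8/3, -5)

1. D_x = -8/3  [2·signedArea(DAC) = -119/3 ∩ 2·signedArea(DBC) = 119/3]
2. D_y = -5  [2·signedArea(DAC) = -119/3 ∩ 2·signedArea(DBC) = 119/3]
   → D = (-8/3, -5)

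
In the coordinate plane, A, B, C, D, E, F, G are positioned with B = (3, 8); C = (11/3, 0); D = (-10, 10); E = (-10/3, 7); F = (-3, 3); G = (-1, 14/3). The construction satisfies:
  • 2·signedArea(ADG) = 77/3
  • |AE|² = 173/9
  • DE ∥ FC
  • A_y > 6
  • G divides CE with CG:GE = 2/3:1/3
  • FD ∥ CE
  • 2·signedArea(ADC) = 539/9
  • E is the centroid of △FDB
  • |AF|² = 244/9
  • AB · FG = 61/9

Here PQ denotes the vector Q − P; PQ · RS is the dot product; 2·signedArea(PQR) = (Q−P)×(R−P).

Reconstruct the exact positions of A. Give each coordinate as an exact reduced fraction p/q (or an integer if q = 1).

A = (1, 19/3)

1. A_x = 1  [2·signedArea(ADG) = 77/3 ∩ 2·signedArea(ADC) = 539/9]
2. A_y = 19/3  [2·signedArea(ADG) = 77/3 ∩ 2·signedArea(ADC) = 539/9]
   → A = (1, 19/3)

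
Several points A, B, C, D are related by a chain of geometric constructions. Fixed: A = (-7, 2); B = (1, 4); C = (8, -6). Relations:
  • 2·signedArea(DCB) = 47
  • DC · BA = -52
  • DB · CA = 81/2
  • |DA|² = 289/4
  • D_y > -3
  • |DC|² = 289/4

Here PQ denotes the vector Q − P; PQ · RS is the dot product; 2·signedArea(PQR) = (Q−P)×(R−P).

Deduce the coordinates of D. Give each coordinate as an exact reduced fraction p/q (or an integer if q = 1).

1. D_x = 1/2  [2·signedArea(DCB) = 47 ∩ DC · BA = -52]
2. D_y = -2  [2·signedArea(DCB) = 47 ∩ DC · BA = -52]
   → D = (1/2, -2)

D = (1/2, -2)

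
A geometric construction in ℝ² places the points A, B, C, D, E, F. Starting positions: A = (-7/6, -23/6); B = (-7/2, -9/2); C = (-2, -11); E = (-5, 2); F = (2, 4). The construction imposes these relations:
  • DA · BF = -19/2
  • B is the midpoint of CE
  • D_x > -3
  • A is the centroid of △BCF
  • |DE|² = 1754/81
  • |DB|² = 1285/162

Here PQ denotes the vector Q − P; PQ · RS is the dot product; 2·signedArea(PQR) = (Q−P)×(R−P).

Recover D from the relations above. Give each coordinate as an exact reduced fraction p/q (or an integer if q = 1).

1. D_x = -22/9  [line -11/2·x + -17/2·y + -59/2 = 0 ∩ |DE|² = 1754/81]
2. D_y = -17/9  [line -11/2·x + -17/2·y + -59/2 = 0 ∩ |DE|² = 1754/81]
   → D = (-22/9, -17/9)

D = (-22/9, -17/9)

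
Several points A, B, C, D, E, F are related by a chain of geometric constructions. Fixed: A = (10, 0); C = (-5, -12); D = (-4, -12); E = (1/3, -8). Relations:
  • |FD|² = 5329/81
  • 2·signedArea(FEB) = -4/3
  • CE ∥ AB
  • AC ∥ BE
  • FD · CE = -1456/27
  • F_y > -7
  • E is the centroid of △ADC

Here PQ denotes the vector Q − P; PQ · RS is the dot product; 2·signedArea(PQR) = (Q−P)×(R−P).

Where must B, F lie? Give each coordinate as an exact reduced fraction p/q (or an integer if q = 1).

1. B_x = 46/3  [AC ∥ BE ∩ CE ∥ AB]
2. B_y = 4  [AC ∥ BE ∩ CE ∥ AB]
   → B = (46/3, 4)
3. F_x = 19/9  [FD · CE = -1456/27 ∩ 2·signedArea(FEB) = -4/3]
4. F_y = -20/3  [FD · CE = -1456/27 ∩ 2·signedArea(FEB) = -4/3]
   → F = (19/9, -20/3)

B = (46/3, 4)
F = (19/9, -20/3)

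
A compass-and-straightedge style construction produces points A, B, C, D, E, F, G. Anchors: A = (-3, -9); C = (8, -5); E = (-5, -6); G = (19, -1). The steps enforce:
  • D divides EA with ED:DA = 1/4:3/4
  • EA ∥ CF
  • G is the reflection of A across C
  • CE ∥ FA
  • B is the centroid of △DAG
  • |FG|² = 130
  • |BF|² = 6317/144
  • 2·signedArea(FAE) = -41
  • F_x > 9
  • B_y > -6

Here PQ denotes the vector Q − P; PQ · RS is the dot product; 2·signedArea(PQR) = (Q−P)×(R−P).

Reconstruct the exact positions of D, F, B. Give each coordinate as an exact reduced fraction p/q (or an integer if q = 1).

B = (23/6, -67/12)
D = (-9/2, -27/4)
F = (10, -8)

1. D_x = -9/2  [D divides EA with ED:DA = 1/4:3/4]
2. D_y = -27/4  [D divides EA with ED:DA = 1/4:3/4]
   → D = (-9/2, -27/4)
3. F_x = 10  [CE ∥ FA ∩ EA ∥ CF]
4. F_y = -8  [CE ∥ FA ∩ EA ∥ CF]
   → F = (10, -8)
5. B_x = 23/6  [B is the centroid of △DAG]
6. B_y = -67/12  [B is the centroid of △DAG]
   → B = (23/6, -67/12)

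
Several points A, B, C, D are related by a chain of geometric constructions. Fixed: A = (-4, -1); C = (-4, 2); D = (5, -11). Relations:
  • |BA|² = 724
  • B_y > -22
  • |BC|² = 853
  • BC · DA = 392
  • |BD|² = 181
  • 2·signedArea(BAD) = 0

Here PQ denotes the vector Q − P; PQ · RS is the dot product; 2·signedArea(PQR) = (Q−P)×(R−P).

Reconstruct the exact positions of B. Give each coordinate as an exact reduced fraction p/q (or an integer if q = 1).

1. B_x = 14  [2·signedArea(BAD) = 0 ∩ BC · DA = 392]
2. B_y = -21  [2·signedArea(BAD) = 0 ∩ BC · DA = 392]
   → B = (14, -21)

B = (14, -21)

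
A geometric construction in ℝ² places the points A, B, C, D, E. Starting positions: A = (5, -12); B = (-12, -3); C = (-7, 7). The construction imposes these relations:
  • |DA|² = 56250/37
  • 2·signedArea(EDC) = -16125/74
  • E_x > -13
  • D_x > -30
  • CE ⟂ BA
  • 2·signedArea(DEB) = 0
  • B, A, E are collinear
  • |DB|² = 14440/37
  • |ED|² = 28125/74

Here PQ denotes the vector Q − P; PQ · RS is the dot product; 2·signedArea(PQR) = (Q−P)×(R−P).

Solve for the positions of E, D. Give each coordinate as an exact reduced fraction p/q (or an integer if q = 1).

1. E_x = -905/74  [B, A, E are collinear ∩ CE ⟂ BA]
2. E_y = -213/74  [B, A, E are collinear ∩ CE ⟂ BA]
   → E = (-905/74, -213/74)
3. D_x = -1090/37  [2·signedArea(DEB) = 0 ∩ 2·signedArea(EDC) = -16125/74]
4. D_y = 231/37  [2·signedArea(DEB) = 0 ∩ 2·signedArea(EDC) = -16125/74]
   → D = (-1090/37, 231/37)

D = (-1090/37, 231/37)
E = (-905/74, -213/74)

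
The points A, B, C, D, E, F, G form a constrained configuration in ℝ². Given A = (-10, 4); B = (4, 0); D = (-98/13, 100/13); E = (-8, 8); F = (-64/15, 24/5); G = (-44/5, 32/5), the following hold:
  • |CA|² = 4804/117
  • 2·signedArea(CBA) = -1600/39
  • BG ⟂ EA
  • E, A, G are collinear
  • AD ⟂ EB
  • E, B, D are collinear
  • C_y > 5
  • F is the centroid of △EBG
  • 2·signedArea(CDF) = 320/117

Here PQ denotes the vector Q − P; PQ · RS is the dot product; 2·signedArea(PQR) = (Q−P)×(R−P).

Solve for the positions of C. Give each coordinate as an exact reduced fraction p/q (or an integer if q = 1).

C = (-48/13, 200/39)

1. C_x = -48/13  [2·signedArea(CDF) = 320/117 ∩ 2·signedArea(CBA) = -1600/39]
2. C_y = 200/39  [2·signedArea(CDF) = 320/117 ∩ 2·signedArea(CBA) = -1600/39]
   → C = (-48/13, 200/39)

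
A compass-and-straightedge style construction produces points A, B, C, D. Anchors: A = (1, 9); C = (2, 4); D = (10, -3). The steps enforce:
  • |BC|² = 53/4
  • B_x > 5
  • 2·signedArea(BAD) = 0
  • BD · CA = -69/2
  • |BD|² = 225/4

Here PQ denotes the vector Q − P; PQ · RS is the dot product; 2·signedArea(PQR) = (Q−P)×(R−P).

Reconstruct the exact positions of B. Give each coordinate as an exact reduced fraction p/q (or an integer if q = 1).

B = (11/2, 3)

1. B_x = 11/2  [2·signedArea(BAD) = 0 ∩ BD · CA = -69/2]
2. B_y = 3  [2·signedArea(BAD) = 0 ∩ BD · CA = -69/2]
   → B = (11/2, 3)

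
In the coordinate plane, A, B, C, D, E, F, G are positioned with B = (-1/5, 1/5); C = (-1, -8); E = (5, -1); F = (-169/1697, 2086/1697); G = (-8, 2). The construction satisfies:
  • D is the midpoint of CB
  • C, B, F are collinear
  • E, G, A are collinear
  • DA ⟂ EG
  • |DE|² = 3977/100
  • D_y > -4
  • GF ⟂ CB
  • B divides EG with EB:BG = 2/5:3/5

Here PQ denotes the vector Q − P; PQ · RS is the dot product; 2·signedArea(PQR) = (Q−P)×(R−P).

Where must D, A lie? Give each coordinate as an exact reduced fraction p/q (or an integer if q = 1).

A = (567/1780, 143/1780)
D = (-3/5, -39/10)

1. D_x = -3/5  [D is the midpoint of CB]
2. D_y = -39/10  [D is the midpoint of CB]
   → D = (-3/5, -39/10)
3. A_x = 567/1780  [E, G, A are collinear ∩ DA ⟂ EG]
4. A_y = 143/1780  [E, G, A are collinear ∩ DA ⟂ EG]
   → A = (567/1780, 143/1780)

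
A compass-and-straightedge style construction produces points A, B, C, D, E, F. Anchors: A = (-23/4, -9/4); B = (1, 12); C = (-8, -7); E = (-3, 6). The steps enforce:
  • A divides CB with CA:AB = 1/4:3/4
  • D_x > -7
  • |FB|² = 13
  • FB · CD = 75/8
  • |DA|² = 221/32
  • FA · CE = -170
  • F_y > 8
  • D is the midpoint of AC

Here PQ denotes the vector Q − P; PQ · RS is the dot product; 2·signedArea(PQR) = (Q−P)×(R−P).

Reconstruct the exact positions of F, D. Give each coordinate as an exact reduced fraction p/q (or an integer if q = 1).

D = (-55/8, -37/8)
F = (-1, 9)

1. D_x = -55/8  [D is the midpoint of AC]
2. D_y = -37/8  [D is the midpoint of AC]
   → D = (-55/8, -37/8)
3. F_x = -1  [FB · CD = 75/8 ∩ FA · CE = -170]
4. F_y = 9  [FB · CD = 75/8 ∩ FA · CE = -170]
   → F = (-1, 9)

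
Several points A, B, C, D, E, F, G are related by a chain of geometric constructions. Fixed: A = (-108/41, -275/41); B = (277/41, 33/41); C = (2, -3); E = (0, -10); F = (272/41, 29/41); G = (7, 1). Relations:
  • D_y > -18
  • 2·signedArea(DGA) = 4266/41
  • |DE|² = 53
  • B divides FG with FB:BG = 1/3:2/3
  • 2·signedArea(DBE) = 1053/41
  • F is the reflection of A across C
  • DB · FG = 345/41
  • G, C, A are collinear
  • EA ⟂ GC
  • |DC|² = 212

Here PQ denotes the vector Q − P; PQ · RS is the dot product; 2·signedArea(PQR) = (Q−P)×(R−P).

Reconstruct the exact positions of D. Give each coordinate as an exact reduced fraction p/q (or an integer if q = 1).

1. D_x = -2  [2·signedArea(DBE) = 1053/41 ∩ 2·signedArea(DGA) = 4266/41]
2. D_y = -17  [2·signedArea(DBE) = 1053/41 ∩ 2·signedArea(DGA) = 4266/41]
   → D = (-2, -17)

D = (-2, -17)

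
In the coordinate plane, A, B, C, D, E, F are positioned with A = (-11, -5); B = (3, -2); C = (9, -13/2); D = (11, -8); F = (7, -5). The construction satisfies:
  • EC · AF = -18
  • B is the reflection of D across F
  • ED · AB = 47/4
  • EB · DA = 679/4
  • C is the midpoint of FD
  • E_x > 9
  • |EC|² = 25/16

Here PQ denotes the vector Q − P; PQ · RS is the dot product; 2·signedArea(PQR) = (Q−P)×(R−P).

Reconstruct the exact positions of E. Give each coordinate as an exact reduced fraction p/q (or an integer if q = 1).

E = (10, -29/4)

1. E_x = 10  [EC · AF = -18 ∩ ED · AB = 47/4]
2. E_y = -29/4  [EC · AF = -18 ∩ ED · AB = 47/4]
   → E = (10, -29/4)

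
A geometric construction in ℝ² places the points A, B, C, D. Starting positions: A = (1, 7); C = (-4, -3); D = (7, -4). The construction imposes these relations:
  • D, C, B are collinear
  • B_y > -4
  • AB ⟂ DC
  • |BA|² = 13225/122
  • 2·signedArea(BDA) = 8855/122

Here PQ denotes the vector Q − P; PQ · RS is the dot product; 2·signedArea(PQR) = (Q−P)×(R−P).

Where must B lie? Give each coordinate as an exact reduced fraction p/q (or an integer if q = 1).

B = (7/122, -411/122)

1. B_x = 7/122  [D, C, B are collinear ∩ AB ⟂ DC]
2. B_y = -411/122  [D, C, B are collinear ∩ AB ⟂ DC]
   → B = (7/122, -411/122)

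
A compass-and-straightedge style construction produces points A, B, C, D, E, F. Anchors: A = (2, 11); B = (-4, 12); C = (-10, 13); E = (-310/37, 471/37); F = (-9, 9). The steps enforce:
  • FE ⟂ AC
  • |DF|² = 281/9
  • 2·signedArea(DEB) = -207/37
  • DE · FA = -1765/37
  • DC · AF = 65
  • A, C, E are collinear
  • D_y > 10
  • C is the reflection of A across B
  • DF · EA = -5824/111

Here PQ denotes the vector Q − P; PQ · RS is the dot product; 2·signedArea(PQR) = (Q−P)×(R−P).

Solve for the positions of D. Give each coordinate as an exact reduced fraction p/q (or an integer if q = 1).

D = (-11/3, 32/3)

1. D_x = -11/3  [DC · AF = 65 ∩ DF · EA = -5824/111]
2. D_y = 32/3  [DC · AF = 65 ∩ DF · EA = -5824/111]
   → D = (-11/3, 32/3)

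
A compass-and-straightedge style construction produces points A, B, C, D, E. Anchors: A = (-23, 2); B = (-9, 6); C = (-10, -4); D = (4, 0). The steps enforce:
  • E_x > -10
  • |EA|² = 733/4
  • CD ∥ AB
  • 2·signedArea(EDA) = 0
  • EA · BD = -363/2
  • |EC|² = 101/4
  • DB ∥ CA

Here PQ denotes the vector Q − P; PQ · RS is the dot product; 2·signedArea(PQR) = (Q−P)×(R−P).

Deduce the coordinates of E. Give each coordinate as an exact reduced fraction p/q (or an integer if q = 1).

1. E_x = -19/2  [2·signedArea(EDA) = 0 ∩ EA · BD = -363/2]
2. E_y = 1  [2·signedArea(EDA) = 0 ∩ EA · BD = -363/2]
   → E = (-19/2, 1)

E = (-19/2, 1)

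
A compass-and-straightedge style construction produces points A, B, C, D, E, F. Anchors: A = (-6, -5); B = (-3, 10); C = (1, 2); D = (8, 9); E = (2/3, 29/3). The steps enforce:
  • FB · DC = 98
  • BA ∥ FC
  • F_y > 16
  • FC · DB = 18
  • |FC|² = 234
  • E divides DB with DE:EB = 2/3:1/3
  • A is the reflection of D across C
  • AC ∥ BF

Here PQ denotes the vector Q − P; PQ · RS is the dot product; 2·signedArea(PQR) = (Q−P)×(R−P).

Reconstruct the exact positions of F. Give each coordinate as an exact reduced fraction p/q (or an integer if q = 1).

F = (4, 17)

1. F_x = 4  [BA ∥ FC ∩ AC ∥ BF]
2. F_y = 17  [BA ∥ FC ∩ AC ∥ BF]
   → F = (4, 17)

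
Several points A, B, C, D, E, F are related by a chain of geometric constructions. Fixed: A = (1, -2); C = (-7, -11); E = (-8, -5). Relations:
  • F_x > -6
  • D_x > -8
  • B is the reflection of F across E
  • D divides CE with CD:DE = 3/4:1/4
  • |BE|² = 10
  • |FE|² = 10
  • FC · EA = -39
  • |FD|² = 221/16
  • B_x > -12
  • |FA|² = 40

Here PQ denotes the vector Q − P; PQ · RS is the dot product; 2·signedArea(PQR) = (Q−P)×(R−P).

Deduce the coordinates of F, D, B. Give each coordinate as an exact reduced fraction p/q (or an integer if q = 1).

B = (-11, -6)
D = (-31/4, -13/2)
F = (-5, -4)

1. F_x = -5  [line -9·x + -3·y + -57 = 0 ∩ |FE|² = 10]
2. F_y = -4  [line -9·x + -3·y + -57 = 0 ∩ |FE|² = 10]
   → F = (-5, -4)
3. D_x = -31/4  [D divides CE with CD:DE = 3/4:1/4]
4. D_y = -13/2  [D divides CE with CD:DE = 3/4:1/4]
   → D = (-31/4, -13/2)
5. B_x = -11  [B is the reflection of F across E]
6. B_y = -6  [B is the reflection of F across E]
   → B = (-11, -6)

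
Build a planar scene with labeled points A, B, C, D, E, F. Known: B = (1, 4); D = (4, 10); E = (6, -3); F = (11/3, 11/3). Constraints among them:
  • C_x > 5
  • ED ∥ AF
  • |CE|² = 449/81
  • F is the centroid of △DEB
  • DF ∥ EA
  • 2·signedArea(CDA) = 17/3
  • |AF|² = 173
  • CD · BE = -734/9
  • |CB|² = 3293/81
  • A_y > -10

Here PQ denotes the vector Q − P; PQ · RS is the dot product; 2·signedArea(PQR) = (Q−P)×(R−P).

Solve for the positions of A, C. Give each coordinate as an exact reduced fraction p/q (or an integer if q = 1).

A = (17/3, -28/3)
C = (47/9, -7/9)

1. A_x = 17/3  [ED ∥ AF ∩ DF ∥ EA]
2. A_y = -28/3  [ED ∥ AF ∩ DF ∥ EA]
   → A = (17/3, -28/3)
3. C_x = 47/9  [2·signedArea(CDA) = 17/3 ∩ CD · BE = -734/9]
4. C_y = -7/9  [2·signedArea(CDA) = 17/3 ∩ CD · BE = -734/9]
   → C = (47/9, -7/9)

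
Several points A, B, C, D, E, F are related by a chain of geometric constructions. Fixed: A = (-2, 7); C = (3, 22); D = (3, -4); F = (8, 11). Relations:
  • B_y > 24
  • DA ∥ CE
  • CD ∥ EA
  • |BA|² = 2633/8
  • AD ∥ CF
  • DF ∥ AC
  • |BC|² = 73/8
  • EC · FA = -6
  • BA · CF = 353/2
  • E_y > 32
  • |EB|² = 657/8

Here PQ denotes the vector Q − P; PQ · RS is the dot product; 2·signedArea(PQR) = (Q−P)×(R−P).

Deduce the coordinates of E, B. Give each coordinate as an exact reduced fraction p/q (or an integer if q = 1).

1. E_x = -2  [CD ∥ EA ∩ DA ∥ CE]
2. E_y = 33  [CD ∥ EA ∩ DA ∥ CE]
   → E = (-2, 33)
3. B_x = 7/4  [line -5·x + 11·y + -527/2 = 0 ∩ |BA|² = 2633/8]
4. B_y = 99/4  [line -5·x + 11·y + -527/2 = 0 ∩ |BA|² = 2633/8]
   → B = (7/4, 99/4)

B = (7/4, 99/4)
E = (-2, 33)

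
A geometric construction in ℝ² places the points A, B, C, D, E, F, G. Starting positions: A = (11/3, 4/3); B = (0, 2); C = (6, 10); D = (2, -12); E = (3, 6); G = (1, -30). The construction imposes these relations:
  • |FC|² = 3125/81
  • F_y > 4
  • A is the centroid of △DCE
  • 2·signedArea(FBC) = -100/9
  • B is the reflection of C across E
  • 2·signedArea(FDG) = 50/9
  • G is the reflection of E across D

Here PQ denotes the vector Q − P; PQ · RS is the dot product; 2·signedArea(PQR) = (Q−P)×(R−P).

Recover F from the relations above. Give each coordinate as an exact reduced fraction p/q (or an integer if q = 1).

1. F_x = 29/9  [2·signedArea(FBC) = -100/9 ∩ 2·signedArea(FDG) = 50/9]
2. F_y = 40/9  [2·signedArea(FBC) = -100/9 ∩ 2·signedArea(FDG) = 50/9]
   → F = (29/9, 40/9)

F = (29/9, 40/9)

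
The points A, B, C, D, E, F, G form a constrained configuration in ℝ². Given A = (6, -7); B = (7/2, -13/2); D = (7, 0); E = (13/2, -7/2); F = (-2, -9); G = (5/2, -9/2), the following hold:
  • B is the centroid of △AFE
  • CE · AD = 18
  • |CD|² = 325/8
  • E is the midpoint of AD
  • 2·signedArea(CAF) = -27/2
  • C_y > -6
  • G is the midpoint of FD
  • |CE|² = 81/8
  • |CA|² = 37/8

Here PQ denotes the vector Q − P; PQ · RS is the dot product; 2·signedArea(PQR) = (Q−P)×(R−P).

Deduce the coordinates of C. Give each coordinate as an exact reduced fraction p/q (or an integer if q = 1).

1. C_x = 17/4  [2·signedArea(CAF) = -27/2 ∩ CE · AD = 18]
2. C_y = -23/4  [2·signedArea(CAF) = -27/2 ∩ CE · AD = 18]
   → C = (17/4, -23/4)

C = (17/4, -23/4)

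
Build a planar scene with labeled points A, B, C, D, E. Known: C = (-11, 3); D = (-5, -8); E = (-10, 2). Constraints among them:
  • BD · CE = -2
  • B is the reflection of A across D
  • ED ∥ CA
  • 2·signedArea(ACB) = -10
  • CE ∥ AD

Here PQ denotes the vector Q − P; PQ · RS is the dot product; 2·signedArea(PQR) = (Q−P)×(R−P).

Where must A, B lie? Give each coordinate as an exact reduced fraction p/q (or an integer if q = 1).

1. A_x = -6  [CE ∥ AD ∩ ED ∥ CA]
2. A_y = -7  [CE ∥ AD ∩ ED ∥ CA]
   → A = (-6, -7)
3. B_x = -4  [B is the reflection of A across D]
4. B_y = -9  [B is the reflection of A across D]
   → B = (-4, -9)

A = (-6, -7)
B = (-4, -9)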